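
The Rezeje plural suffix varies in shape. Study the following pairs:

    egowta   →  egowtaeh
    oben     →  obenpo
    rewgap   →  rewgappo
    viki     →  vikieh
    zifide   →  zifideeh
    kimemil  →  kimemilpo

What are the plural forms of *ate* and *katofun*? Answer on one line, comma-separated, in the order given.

The suffix is conditioned by the final sound: -po when the stem ends in a consonant (*oben*, *rewgap*, *kimemil*); -eh when the stem ends in a vowel (*egowta*, *viki*, *zifide*).
*ate*: final sound = /e/, a vowel → -eh → *ateeh*.
The final sound of *katofun* is /n/, which is a consonant, so the suffix is -po, giving *katofunpo*.

ateeh, katofunpo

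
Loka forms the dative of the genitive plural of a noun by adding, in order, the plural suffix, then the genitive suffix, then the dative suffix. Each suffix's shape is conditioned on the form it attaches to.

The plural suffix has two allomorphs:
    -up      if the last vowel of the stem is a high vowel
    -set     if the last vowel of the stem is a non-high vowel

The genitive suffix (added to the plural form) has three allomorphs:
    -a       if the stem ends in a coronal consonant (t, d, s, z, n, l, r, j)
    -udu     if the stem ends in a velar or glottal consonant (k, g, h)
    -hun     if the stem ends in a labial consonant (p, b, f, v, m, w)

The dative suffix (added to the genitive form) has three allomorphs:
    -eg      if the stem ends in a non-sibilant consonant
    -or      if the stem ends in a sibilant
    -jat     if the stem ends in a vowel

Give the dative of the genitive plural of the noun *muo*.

muosetajat

The last vowel of *muo* is /o/, which is a non-high vowel, so the plural suffix is -set, giving *muoset*.
The final consonant of the plural form *muoset* is /t/, which is coronal, so the genitive suffix is -a, giving *muoseta*.
The genitive form *muoseta*: final sound = /a/, a vowel → -jat → *muosetajat*.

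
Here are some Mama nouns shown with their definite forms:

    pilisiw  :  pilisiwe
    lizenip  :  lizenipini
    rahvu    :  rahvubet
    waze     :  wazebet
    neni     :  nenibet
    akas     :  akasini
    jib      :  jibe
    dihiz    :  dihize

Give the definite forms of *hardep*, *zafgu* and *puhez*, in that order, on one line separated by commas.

hardepini, zafgubet, puheze

Looking at the final sound of each stem: -ini when the stem ends in a voiceless consonant (*lizenip*, *akas*); -e when the stem ends in a voiced consonant (*pilisiw*, *jib*, *dihiz*); -bet when the stem ends in a vowel (*rahvu*, *waze*, *neni*).
*hardep* — final sound /p/ (a voiceless consonant) → -ini → *hardepini*.
The final sound of *zafgu* is /u/, which is a vowel, so the suffix is -bet, giving *zafgubet*.
Since the final sound of *puhez* is /z/ (a voiced consonant), it takes -e, giving *puheze*.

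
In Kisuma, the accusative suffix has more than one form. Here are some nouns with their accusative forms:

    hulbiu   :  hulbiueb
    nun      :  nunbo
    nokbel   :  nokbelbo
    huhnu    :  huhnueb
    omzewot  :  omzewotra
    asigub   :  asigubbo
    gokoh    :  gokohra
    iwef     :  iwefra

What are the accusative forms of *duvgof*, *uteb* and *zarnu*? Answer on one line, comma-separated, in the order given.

duvgofra, utebbo, zarnueb

The alternation tracks the final sound of the stem — -ra when the stem ends in a voiceless consonant (*omzewot*, *gokoh*, *iwef*); -bo when the stem ends in a voiced consonant (*nun*, *nokbel*, *asigub*); -eb when the stem ends in a vowel (*hulbiu*, *huhnu*).
Since the final sound of *duvgof* is /f/ (a voiceless consonant), it takes -ra, giving *duvgofra*.
Since the final sound of *uteb* is /b/ (a voiced consonant), it takes -bo, giving *utebbo*.
*zarnu* — final sound /u/ (a vowel) → -eb → *zarnueb*.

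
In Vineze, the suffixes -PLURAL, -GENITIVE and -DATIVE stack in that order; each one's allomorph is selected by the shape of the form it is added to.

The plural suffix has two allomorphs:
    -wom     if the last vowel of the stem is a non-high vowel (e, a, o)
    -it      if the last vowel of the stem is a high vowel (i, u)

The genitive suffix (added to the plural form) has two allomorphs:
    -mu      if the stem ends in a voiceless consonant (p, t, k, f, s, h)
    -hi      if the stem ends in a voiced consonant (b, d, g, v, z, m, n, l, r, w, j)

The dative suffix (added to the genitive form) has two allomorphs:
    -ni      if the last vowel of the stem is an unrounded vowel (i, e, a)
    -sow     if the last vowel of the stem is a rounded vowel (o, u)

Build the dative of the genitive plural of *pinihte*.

*pinihte* — last vowel /e/ (a non-high vowel) → -wom → *pinihtewom*.
The plural form *pinihtewom* — final consonant /m/ (voiced) → -hi → *pinihtewomhi*.
The last vowel of the genitive form *pinihtewomhi* is /i/, which is an unrounded vowel, so the dative suffix is -ni, giving *pinihtewomhini*.

pinihtewomhini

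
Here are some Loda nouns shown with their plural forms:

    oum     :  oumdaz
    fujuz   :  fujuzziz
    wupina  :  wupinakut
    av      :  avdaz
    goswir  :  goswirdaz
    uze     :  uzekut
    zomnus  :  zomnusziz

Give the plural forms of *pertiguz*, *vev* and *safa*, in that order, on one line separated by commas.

pertiguzziz, vevdaz, safakut

Looking at the final sound of each stem: -ziz when the stem ends in a sibilant (*fujuz*, *zomnus*); -daz when the stem ends in a non-sibilant consonant (*oum*, *av*, *goswir*); -kut when the stem ends in a vowel (*wupina*, *uze*).
Since the final sound of *pertiguz* is /z/ (a sibilant), it takes -ziz, giving *pertiguzziz*.
*vev* — final sound /v/ (a non-sibilant consonant) → -daz → *vevdaz*.
*safa* — final sound /a/ (a vowel) → -kut → *safakut*.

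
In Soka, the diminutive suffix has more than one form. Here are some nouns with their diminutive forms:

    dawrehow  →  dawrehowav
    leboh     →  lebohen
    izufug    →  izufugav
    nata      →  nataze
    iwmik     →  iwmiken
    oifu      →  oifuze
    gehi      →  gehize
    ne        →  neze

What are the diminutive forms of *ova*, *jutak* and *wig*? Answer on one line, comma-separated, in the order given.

ovaze, jutaken, wigav

The pattern is voicing of the final sound: -en when the stem ends in a voiceless consonant (*leboh*, *iwmik*); -av when the stem ends in a voiced consonant (*dawrehow*, *izufug*); -ze when the stem ends in a vowel (*nata*, *oifu*, *gehi*, *ne*).
*ova* — final sound /a/ (a vowel) → -ze → *ovaze*.
The final sound of *jutak* is /k/, which is a voiceless consonant, so the suffix is -en, giving *jutaken*.
The final sound of *wig* is /g/, which is a voiced consonant, so the suffix is -av, giving *wigav*.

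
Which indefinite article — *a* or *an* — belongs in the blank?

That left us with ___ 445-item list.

a

The indefinite article is chosen by the initial *sound* of the following word, not its spelling.
The number *445* is spoken "four hundred …", beginning with /fɔr/ — a consonant sound.
So the article is *a*: That left us with a 445-item list.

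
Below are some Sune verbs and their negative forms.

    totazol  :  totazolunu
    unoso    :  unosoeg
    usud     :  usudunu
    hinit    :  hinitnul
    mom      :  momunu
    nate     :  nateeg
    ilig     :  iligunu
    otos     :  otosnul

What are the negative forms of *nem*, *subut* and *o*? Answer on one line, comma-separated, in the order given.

Looking at the final sound of each stem: -nul when the stem ends in a voiceless consonant (*hinit*, *otos*); -unu when the stem ends in a voiced consonant (*totazol*, *usud*, *mom*, *ilig*); -eg when the stem ends in a vowel (*unoso*, *nate*).
The final sound of *nem* is /m/, which is a voiced consonant, so the suffix is -unu, giving *nemunu*.
*subut*: final sound = /t/, a voiceless consonant → -nul → *subutnul*.
*o* — final sound /o/ (a vowel) → -eg → *oeg*.

nemunu, subutnul, oeg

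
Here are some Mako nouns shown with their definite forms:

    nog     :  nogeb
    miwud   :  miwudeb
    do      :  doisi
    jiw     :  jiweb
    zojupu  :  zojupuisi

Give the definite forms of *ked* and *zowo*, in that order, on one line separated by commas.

kedeb, zowoisi

The alternation tracks the final sound of the stem — -eb when the stem ends in a consonant (*nog*, *miwud*, *jiw*); -isi when the stem ends in a vowel (*do*, *zojupu*).
The final sound of *ked* is /d/, which is a consonant, so the suffix is -eb, giving *kedeb*.
Since the final sound of *zowo* is /o/ (a vowel), it takes -isi, giving *zowoisi*.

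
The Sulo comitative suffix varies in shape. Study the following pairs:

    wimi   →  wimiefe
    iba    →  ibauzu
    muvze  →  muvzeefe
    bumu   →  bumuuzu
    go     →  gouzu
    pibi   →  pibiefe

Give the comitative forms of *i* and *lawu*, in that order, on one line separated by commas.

iefe, lawuuzu

The alternation tracks the last vowel of the stem — -efe when the last vowel of the stem is a front vowel (*wimi*, *muvze*, *pibi*); -uzu when the last vowel of the stem is a back vowel (*iba*, *bumu*, *go*).
Since the last vowel of *i* is /i/ (a front vowel), it takes -efe, giving *iefe*.
Since the last vowel of *lawu* is /u/ (a back vowel), it takes -uzu, giving *lawuuzu*.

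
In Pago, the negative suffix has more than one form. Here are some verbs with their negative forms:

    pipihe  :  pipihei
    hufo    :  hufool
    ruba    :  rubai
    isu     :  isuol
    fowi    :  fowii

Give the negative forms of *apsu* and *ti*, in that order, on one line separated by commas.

Looking at the last vowel of each stem: -ol when the last vowel of the stem is a rounded vowel (*hufo*, *isu*); -i when the last vowel of the stem is an unrounded vowel (*pipihe*, *ruba*, *fowi*).
*apsu* — last vowel /u/ (a rounded vowel) → -ol → *apsuol*.
*ti* — last vowel /i/ (an unrounded vowel) → -i → *tii*.

apsuol, tii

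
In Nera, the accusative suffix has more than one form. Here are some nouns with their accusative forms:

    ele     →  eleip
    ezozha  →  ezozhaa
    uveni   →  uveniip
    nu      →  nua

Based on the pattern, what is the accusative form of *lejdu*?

lejdua

The pattern is front/back vowel harmony: -ip when the last vowel of the stem is a front vowel (*ele*, *uveni*); -a when the last vowel of the stem is a back vowel (*ezozha*, *nu*).
*lejdu*: last vowel = /u/, a back vowel → -a → *lejdua*.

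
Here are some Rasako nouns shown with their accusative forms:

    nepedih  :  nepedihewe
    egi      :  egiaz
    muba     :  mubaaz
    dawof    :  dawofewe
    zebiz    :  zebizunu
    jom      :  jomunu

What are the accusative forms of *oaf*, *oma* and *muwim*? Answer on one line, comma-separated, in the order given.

The alternation tracks the final sound of the stem — -ewe when the stem ends in a voiceless consonant (*nepedih*, *dawof*); -unu when the stem ends in a voiced consonant (*zebiz*, *jom*); -az when the stem ends in a vowel (*egi*, *muba*).
*oaf*: final sound = /f/, a voiceless consonant → -ewe → *oafewe*.
*oma*: final sound = /a/, a vowel → -az → *omaaz*.
*muwim* — final sound /m/ (a voiced consonant) → -unu → *muwimunu*.

oafewe, omaaz, muwimunu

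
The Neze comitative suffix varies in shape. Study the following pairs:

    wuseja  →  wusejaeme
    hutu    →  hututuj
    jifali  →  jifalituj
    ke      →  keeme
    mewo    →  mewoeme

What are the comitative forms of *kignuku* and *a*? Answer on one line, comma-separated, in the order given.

The alternation tracks the last vowel of the stem — -tuj when the last vowel of the stem is a high vowel (*hutu*, *jifali*); -eme when the last vowel of the stem is a non-high vowel (*wuseja*, *ke*, *mewo*).
The last vowel of *kignuku* is /u/, which is a high vowel, so the suffix is -tuj, giving *kignukutuj*.
Since the last vowel of *a* is /a/ (a non-high vowel), it takes -eme, giving *aeme*.

kignukutuj, aeme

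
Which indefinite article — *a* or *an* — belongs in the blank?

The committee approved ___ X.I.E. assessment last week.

The indefinite article is chosen by the initial *sound* of the following word, not its spelling.
The initialism *X.I.E.* is read letter by letter; the first letter, X, is pronounced /ɛks/, which begins with a vowel sound.
So the article is *an*: The committee approved an X.I.E. assessment last week.

an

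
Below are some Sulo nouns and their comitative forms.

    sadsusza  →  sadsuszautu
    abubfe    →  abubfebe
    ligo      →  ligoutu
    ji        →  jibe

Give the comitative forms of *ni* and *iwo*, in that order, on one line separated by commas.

nibe, iwoutu

The suffix is conditioned by the last vowel: -be when the last vowel of the stem is a front vowel (*abubfe*, *ji*); -utu when the last vowel of the stem is a back vowel (*sadsusza*, *ligo*).
*ni* — last vowel /i/ (a front vowel) → -be → *nibe*.
*iwo*: last vowel = /o/, a back vowel → -utu → *iwoutu*.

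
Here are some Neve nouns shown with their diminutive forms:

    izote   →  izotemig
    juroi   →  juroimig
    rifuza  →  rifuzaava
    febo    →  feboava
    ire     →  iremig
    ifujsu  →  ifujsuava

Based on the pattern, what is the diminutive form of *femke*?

Looking at the last vowel of each stem: -mig when the last vowel of the stem is a front vowel (*izote*, *juroi*, *ire*); -ava when the last vowel of the stem is a back vowel (*rifuza*, *febo*, *ifujsu*).
*femke*: last vowel = /e/, a front vowel → -mig → *femkemig*.

femkemig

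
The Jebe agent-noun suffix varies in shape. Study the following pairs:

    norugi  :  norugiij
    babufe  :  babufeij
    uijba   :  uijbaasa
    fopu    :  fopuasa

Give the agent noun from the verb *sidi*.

The suffix is conditioned by the last vowel: -ij when the last vowel of the stem is a front vowel (*norugi*, *babufe*); -asa when the last vowel of the stem is a back vowel (*uijba*, *fopu*).
*sidi*: last vowel = /i/, a front vowel → -ij → *sidiij*.

sidiij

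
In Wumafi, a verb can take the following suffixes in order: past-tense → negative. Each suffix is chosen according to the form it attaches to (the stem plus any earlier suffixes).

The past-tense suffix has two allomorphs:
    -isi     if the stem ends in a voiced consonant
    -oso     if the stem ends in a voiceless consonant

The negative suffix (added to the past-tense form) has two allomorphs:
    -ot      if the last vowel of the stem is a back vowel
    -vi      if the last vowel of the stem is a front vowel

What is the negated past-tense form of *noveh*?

*noveh*: final consonant = /h/, voiceless → -oso → *novehoso*.
The last vowel of the past-tense form *novehoso* is /o/, which is a back vowel, so the negative suffix is -ot, giving *novehosoot*.

novehosoot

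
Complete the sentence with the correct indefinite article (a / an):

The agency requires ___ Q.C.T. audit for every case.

The indefinite article is chosen by the initial *sound* of the following word, not its spelling.
The initialism *Q.C.T.* is read letter by letter; the first letter, Q, is pronounced /kjuː/, which begins with a consonant sound.
So the article is *a*: The agency requires a Q.C.T. audit for every case.

a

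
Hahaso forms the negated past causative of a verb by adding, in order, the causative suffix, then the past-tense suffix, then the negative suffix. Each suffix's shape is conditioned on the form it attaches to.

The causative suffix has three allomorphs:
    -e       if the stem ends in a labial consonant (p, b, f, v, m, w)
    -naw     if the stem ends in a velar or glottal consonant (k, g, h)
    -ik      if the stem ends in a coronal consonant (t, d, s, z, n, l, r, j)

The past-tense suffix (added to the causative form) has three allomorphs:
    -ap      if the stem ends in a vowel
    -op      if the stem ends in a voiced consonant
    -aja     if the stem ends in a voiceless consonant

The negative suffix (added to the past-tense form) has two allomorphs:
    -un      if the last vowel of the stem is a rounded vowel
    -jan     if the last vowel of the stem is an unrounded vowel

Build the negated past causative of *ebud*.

*ebud* — final consonant /d/ (coronal) → -ik → *ebudik*.
The causative form *ebudik*: final sound = /k/, a voiceless consonant → -aja → *ebudikaja*.
The past-tense form *ebudikaja*: last vowel = /a/, an unrounded vowel → -jan → *ebudikajajan*.

ebudikajajan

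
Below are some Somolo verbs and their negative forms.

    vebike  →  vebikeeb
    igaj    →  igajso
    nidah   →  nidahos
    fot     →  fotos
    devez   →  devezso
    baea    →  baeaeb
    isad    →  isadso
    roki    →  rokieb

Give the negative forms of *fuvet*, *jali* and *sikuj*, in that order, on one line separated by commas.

The alternation tracks the final sound of the stem — -os when the stem ends in a voiceless consonant (*nidah*, *fot*); -so when the stem ends in a voiced consonant (*igaj*, *devez*, *isad*); -eb when the stem ends in a vowel (*vebike*, *baea*, *roki*).
*fuvet* — final sound /t/ (a voiceless consonant) → -os → *fuvetos*.
The final sound of *jali* is /i/, which is a vowel, so the suffix is -eb, giving *jalieb*.
The final sound of *sikuj* is /j/, which is a voiced consonant, so the suffix is -so, giving *sikujso*.

fuvetos, jalieb, sikujso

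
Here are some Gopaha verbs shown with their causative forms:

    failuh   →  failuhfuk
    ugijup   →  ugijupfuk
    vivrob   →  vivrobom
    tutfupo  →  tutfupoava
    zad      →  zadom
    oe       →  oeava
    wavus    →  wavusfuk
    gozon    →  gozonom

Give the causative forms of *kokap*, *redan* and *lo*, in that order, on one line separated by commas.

The suffix is conditioned by the final sound: -fuk when the stem ends in a voiceless consonant (*failuh*, *ugijup*, *wavus*); -om when the stem ends in a voiced consonant (*vivrob*, *zad*, *gozon*); -ava when the stem ends in a vowel (*tutfupo*, *oe*).
Since the final sound of *kokap* is /p/ (a voiceless consonant), it takes -fuk, giving *kokapfuk*.
*redan* — final sound /n/ (a voiced consonant) → -om → *redanom*.
The final sound of *lo* is /o/, which is a vowel, so the suffix is -ava, giving *loava*.

kokapfuk, redanom, loava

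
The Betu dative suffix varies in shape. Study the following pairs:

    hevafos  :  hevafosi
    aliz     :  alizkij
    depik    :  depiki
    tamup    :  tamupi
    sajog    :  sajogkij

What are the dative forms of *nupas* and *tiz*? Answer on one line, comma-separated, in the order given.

The suffix is conditioned by the final consonant: -i when the stem ends in a voiceless consonant (*hevafos*, *depik*, *tamup*); -kij when the stem ends in a voiced consonant (*aliz*, *sajog*).
The final consonant of *nupas* is /s/, which is voiceless, so the suffix is -i, giving *nupasi*.
Since the final consonant of *tiz* is /z/ (voiced), it takes -kij, giving *tizkij*.

nupasi, tizkij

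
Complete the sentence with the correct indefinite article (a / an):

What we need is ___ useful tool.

The indefinite article is chosen by the initial *sound* of the following word, not its spelling.
*useful* begins with the sound /juː/ (u pronounced /juː/) — a consonant sound.
So the article is *a*: What we need is a useful tool.

a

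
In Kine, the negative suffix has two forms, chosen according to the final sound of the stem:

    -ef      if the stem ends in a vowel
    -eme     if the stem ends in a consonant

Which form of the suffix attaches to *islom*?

*islom* — final sound /m/ (a consonant) → -eme.

-eme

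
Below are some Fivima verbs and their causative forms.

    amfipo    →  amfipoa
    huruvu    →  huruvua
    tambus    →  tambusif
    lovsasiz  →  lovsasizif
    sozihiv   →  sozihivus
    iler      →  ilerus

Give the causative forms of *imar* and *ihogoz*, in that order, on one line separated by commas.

The alternation tracks the final sound of the stem — -if when the stem ends in a sibilant (*tambus*, *lovsasiz*); -us when the stem ends in a non-sibilant consonant (*sozihiv*, *iler*); -a when the stem ends in a vowel (*amfipo*, *huruvu*).
Since the final sound of *imar* is /r/ (a non-sibilant consonant), it takes -us, giving *imarus*.
*ihogoz*: final sound = /z/, a sibilant → -if → *ihogozif*.

imarus, ihogozif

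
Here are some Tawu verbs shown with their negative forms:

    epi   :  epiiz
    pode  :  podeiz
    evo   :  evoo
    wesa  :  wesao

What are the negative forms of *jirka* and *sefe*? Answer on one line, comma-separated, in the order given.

Looking at the last vowel of each stem: -iz when the last vowel of the stem is a front vowel (*epi*, *pode*); -o when the last vowel of the stem is a back vowel (*evo*, *wesa*).
The last vowel of *jirka* is /a/, which is a back vowel, so the suffix is -o, giving *jirkao*.
*sefe* — last vowel /e/ (a front vowel) → -iz → *sefeiz*.

jirkao, sefeiz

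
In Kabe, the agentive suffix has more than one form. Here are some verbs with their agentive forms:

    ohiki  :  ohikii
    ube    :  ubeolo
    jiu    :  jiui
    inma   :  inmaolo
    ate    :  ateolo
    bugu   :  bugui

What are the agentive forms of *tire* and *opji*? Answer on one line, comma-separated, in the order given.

tireolo, opjii

Looking at the last vowel of each stem: -i when the last vowel of the stem is a high vowel (*ohiki*, *jiu*, *bugu*); -olo when the last vowel of the stem is a non-high vowel (*ube*, *inma*, *ate*).
The last vowel of *tire* is /e/, which is a non-high vowel, so the suffix is -olo, giving *tireolo*.
*opji*: last vowel = /i/, a high vowel → -i → *opjii*.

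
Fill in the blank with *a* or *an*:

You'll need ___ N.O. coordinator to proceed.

an

The indefinite article is chosen by the initial *sound* of the following word, not its spelling.
The initialism *N.O.* is read letter by letter; the first letter, N, is pronounced /ɛn/, which begins with a vowel sound.
So the article is *an*: You'll need an N.O. coordinator to proceed.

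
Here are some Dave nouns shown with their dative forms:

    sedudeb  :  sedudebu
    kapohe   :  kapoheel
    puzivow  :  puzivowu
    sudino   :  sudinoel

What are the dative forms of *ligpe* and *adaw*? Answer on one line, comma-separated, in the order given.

ligpeel, adawu

The suffix is conditioned by the final sound: -u when the stem ends in a consonant (*sedudeb*, *puzivow*); -el when the stem ends in a vowel (*kapohe*, *sudino*).
Since the final sound of *ligpe* is /e/ (a vowel), it takes -el, giving *ligpeel*.
*adaw*: final sound = /w/, a consonant → -u → *adawu*.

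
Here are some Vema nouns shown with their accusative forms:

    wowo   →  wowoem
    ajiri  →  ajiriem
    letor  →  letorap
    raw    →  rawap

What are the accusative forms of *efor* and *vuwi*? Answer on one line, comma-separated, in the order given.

The pattern is consonant vs. vowel: -ap when the stem ends in a consonant (*letor*, *raw*); -em when the stem ends in a vowel (*wowo*, *ajiri*).
The final sound of *efor* is /r/, which is a consonant, so the suffix is -ap, giving *eforap*.
Since the final sound of *vuwi* is /i/ (a vowel), it takes -em, giving *vuwiem*.

eforap, vuwiem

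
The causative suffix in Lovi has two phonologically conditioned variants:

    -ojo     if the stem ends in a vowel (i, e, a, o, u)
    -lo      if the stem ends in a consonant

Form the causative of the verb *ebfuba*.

Since the final sound of *ebfuba* is /a/ (a vowel), it takes -ojo, giving *ebfubaojo*.

ebfubaojo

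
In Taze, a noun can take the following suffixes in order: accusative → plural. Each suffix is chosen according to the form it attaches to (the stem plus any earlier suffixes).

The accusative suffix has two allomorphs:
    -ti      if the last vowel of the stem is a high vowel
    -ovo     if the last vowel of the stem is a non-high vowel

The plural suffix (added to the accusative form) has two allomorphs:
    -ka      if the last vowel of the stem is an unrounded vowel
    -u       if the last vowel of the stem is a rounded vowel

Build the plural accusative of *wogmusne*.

wogmusneovou

Since the last vowel of *wogmusne* is /e/ (a non-high vowel), it takes -ovo, giving *wogmusneovo*.
The accusative form *wogmusneovo*: last vowel = /o/, a rounded vowel → -u → *wogmusneovou*.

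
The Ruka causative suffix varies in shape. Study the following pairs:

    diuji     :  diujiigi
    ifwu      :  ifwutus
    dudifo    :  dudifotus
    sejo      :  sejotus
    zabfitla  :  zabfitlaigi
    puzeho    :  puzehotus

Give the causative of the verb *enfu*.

enfutus

The suffix is conditioned by the last vowel: -tus when the last vowel of the stem is a rounded vowel (*ifwu*, *dudifo*, *sejo*, *puzeho*); -igi when the last vowel of the stem is an unrounded vowel (*diuji*, *zabfitla*).
*enfu* — last vowel /u/ (a rounded vowel) → -tus → *enfutus*.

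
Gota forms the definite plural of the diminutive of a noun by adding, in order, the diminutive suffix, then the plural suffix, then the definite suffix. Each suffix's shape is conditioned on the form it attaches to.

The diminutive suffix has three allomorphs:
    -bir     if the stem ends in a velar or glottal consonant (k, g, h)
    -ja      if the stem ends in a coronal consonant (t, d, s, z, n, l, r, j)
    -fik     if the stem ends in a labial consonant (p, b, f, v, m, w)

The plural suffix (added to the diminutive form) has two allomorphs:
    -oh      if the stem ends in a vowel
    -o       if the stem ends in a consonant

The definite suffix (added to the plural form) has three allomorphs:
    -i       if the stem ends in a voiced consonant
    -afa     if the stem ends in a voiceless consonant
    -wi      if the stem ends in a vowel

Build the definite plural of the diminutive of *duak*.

duakbirowi

*duak* — final consonant /k/ (velar/glottal) → -bir → *duakbir*.
Since the final sound of the diminutive form *duakbir* is /r/ (a consonant), it takes -o, giving *duakbiro*.
Since the final sound of the plural form *duakbiro* is /o/ (a vowel), it takes -wi, giving *duakbirowi*.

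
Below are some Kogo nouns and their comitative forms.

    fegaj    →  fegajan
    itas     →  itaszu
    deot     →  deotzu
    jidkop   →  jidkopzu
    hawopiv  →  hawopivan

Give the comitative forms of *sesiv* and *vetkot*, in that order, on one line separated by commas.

The alternation tracks the final consonant of the stem — -zu when the stem ends in a voiceless consonant (*itas*, *deot*, *jidkop*); -an when the stem ends in a voiced consonant (*fegaj*, *hawopiv*).
Since the final consonant of *sesiv* is /v/ (voiced), it takes -an, giving *sesivan*.
*vetkot* — final consonant /t/ (voiceless) → -zu → *vetkotzu*.

sesivan, vetkotzu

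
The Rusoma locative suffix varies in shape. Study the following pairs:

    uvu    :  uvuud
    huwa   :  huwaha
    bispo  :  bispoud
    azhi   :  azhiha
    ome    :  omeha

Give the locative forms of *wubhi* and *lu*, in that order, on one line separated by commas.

wubhiha, luud

The alternation tracks the last vowel of the stem — -ud when the last vowel of the stem is a rounded vowel (*uvu*, *bispo*); -ha when the last vowel of the stem is an unrounded vowel (*huwa*, *azhi*, *ome*).
*wubhi*: last vowel = /i/, an unrounded vowel → -ha → *wubhiha*.
The last vowel of *lu* is /u/, which is a rounded vowel, so the suffix is -ud, giving *luud*.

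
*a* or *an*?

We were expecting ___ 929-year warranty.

The indefinite article is chosen by the initial *sound* of the following word, not its spelling.
The number *929* is spoken "nine hundred …", beginning with /naɪn/ — a consonant sound.
So the article is *a*: We were expecting a 929-year warranty.

a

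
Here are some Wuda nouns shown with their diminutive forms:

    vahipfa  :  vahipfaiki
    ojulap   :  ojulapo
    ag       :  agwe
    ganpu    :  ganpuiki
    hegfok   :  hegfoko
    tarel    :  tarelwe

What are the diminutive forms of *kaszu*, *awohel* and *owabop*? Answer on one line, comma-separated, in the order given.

kaszuiki, awohelwe, owabopo

The suffix is conditioned by the final sound: -o when the stem ends in a voiceless consonant (*ojulap*, *hegfok*); -we when the stem ends in a voiced consonant (*ag*, *tarel*); -iki when the stem ends in a vowel (*vahipfa*, *ganpu*).
*kaszu*: final sound = /u/, a vowel → -iki → *kaszuiki*.
*awohel* — final sound /l/ (a voiced consonant) → -we → *awohelwe*.
The final sound of *owabop* is /p/, which is a voiceless consonant, so the suffix is -o, giving *owabopo*.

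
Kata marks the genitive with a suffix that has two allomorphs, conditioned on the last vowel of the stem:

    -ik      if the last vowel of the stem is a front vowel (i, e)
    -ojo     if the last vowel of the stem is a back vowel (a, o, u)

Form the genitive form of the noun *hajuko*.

*hajuko*: last vowel = /o/, a back vowel → -ojo → *hajukoojo*.

hajukoojo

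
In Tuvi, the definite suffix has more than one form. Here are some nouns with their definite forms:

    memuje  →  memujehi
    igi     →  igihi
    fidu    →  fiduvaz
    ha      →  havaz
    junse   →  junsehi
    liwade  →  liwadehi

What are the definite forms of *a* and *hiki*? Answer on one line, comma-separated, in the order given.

avaz, hikihi

Looking at the last vowel of each stem: -hi when the last vowel of the stem is a front vowel (*memuje*, *igi*, *junse*, *liwade*); -vaz when the last vowel of the stem is a back vowel (*fidu*, *ha*).
*a* — last vowel /a/ (a back vowel) → -vaz → *avaz*.
The last vowel of *hiki* is /i/, which is a front vowel, so the suffix is -hi, giving *hikihi*.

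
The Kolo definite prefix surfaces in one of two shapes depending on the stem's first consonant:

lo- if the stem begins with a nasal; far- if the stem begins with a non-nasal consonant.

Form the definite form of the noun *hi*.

farhi

The first consonant of *hi* is /h/, which is non-nasal, so the prefix is far-, giving *farhi*.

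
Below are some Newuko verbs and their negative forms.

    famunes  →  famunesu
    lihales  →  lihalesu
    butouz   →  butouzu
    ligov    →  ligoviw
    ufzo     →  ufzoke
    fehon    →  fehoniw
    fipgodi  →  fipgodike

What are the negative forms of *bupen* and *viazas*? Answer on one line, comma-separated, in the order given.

bupeniw, viazasu

Looking at the final sound of each stem: -u when the stem ends in a sibilant (*famunes*, *lihales*, *butouz*); -iw when the stem ends in a non-sibilant consonant (*ligov*, *fehon*); -ke when the stem ends in a vowel (*ufzo*, *fipgodi*).
*bupen*: final sound = /n/, a non-sibilant consonant → -iw → *bupeniw*.
Since the final sound of *viazas* is /s/ (a sibilant), it takes -u, giving *viazasu*.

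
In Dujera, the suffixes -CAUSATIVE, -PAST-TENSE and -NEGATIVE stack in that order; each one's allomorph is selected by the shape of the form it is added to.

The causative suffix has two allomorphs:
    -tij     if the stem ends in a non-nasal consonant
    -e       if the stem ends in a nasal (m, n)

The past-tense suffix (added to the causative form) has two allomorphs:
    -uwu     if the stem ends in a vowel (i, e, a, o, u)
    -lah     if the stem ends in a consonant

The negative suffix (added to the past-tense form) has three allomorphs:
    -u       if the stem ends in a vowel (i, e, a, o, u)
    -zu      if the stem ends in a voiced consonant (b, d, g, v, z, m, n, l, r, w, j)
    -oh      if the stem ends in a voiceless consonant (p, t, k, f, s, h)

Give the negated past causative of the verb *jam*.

jameuwuu

The final consonant of *jam* is /m/, which is a nasal, so the causative suffix is -e, giving *jame*.
The causative form *jame*: final sound = /e/, a vowel → -uwu → *jameuwu*.
The past-tense form *jameuwu*: final sound = /u/, a vowel → -u → *jameuwuu*.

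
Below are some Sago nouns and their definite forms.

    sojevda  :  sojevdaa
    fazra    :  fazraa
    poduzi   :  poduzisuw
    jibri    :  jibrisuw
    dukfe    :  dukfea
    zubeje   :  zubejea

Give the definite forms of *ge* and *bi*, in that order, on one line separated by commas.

gea, bisuw

The suffix is conditioned by the last vowel: -suw when the last vowel of the stem is a high vowel (*poduzi*, *jibri*); -a when the last vowel of the stem is a non-high vowel (*sojevda*, *fazra*, *dukfe*, *zubeje*).
*ge* — last vowel /e/ (a non-high vowel) → -a → *gea*.
*bi*: last vowel = /i/, a high vowel → -suw → *bisuw*.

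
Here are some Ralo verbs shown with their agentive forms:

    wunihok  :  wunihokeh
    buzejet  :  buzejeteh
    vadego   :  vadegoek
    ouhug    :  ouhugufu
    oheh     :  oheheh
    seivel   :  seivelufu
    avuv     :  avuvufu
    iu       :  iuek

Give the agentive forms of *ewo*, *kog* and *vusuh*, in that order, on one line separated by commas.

Looking at the final sound of each stem: -eh when the stem ends in a voiceless consonant (*wunihok*, *buzejet*, *oheh*); -ufu when the stem ends in a voiced consonant (*ouhug*, *seivel*, *avuv*); -ek when the stem ends in a vowel (*vadego*, *iu*).
The final sound of *ewo* is /o/, which is a vowel, so the suffix is -ek, giving *ewoek*.
The final sound of *kog* is /g/, which is a voiced consonant, so the suffix is -ufu, giving *kogufu*.
The final sound of *vusuh* is /h/, which is a voiceless consonant, so the suffix is -eh, giving *vusuheh*.

ewoek, kogufu, vusuheh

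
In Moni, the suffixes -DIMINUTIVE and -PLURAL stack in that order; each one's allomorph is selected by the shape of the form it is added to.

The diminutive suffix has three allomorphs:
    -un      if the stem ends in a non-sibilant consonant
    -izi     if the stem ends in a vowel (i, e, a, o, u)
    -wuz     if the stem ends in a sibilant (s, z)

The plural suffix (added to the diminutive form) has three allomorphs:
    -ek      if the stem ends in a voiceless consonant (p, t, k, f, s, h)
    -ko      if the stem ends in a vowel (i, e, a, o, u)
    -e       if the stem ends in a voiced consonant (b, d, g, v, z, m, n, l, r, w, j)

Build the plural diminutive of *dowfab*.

dowfabune

*dowfab*: final sound = /b/, a non-sibilant consonant → -un → *dowfabun*.
The final sound of the diminutive form *dowfabun* is /n/, which is a voiced consonant, so the plural suffix is -e, giving *dowfabune*.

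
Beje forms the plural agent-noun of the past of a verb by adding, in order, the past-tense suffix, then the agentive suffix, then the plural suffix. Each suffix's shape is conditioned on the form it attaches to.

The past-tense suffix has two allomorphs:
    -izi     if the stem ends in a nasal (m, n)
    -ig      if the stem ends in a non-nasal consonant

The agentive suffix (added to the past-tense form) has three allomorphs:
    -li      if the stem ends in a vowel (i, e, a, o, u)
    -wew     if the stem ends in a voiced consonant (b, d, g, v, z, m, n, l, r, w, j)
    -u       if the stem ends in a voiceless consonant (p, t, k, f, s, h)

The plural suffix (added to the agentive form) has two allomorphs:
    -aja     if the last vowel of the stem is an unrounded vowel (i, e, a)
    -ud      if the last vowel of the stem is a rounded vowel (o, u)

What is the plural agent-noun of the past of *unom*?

unomiziliaja

Since the final consonant of *unom* is /m/ (a nasal), it takes -izi, giving *unomizi*.
The past-tense form *unomizi* — final sound /i/ (a vowel) → -li → *unomizili*.
Since the last vowel of the agentive form *unomizili* is /i/ (an unrounded vowel), it takes -aja, giving *unomiziliaja*.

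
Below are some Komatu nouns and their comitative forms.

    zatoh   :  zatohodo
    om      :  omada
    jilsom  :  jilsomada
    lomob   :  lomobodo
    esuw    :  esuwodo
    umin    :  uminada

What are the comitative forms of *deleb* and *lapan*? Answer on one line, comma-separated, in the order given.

delebodo, lapanada

Looking at the final consonant of each stem: -ada when the stem ends in a nasal (*om*, *jilsom*, *umin*); -odo when the stem ends in a non-nasal consonant (*zatoh*, *lomob*, *esuw*).
The final consonant of *deleb* is /b/, which is non-nasal, so the suffix is -odo, giving *delebodo*.
*lapan*: final consonant = /n/, a nasal → -ada → *lapanada*.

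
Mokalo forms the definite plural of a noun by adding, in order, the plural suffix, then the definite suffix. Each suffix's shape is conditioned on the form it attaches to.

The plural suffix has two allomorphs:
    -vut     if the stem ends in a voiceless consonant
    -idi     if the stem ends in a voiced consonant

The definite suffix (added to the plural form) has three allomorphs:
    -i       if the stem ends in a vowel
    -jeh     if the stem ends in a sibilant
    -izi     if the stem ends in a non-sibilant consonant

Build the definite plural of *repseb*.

repsebidii

Since the final consonant of *repseb* is /b/ (voiced), it takes -idi, giving *repsebidi*.
The plural form *repsebidi* — final sound /i/ (a vowel) → -i → *repsebidii*.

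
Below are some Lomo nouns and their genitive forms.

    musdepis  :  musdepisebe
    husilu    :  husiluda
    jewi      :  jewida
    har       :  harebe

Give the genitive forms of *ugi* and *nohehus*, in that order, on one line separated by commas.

ugida, nohehusebe

The alternation tracks the final sound of the stem — -ebe when the stem ends in a consonant (*musdepis*, *har*); -da when the stem ends in a vowel (*husilu*, *jewi*).
*ugi* — final sound /i/ (a vowel) → -da → *ugida*.
The final sound of *nohehus* is /s/, which is a consonant, so the suffix is -ebe, giving *nohehusebe*.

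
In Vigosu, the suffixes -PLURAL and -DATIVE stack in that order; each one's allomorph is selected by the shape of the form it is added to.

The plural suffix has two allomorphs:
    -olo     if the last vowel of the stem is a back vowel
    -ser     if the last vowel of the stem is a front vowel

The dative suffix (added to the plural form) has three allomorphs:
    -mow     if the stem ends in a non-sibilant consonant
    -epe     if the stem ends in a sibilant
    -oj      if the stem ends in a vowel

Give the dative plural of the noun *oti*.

The last vowel of *oti* is /i/, which is a front vowel, so the plural suffix is -ser, giving *otiser*.
The plural form *otiser* — final sound /r/ (a non-sibilant consonant) → -mow → *otisermow*.

otisermow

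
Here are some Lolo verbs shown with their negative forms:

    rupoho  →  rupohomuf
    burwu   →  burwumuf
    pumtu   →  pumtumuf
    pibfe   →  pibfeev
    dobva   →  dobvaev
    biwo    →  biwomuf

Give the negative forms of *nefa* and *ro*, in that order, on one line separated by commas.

Looking at the last vowel of each stem: -muf when the last vowel of the stem is a rounded vowel (*rupoho*, *burwu*, *pumtu*, *biwo*); -ev when the last vowel of the stem is an unrounded vowel (*pibfe*, *dobva*).
Since the last vowel of *nefa* is /a/ (an unrounded vowel), it takes -ev, giving *nefaev*.
The last vowel of *ro* is /o/, which is a rounded vowel, so the suffix is -muf, giving *romuf*.

nefaev, romuf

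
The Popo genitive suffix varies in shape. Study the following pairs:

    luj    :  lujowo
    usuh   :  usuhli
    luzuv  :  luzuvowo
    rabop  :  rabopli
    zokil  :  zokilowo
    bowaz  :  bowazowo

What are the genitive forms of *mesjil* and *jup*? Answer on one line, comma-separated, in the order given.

The suffix is conditioned by the final consonant: -li when the stem ends in a voiceless consonant (*usuh*, *rabop*); -owo when the stem ends in a voiced consonant (*luj*, *luzuv*, *zokil*, *bowaz*).
The final consonant of *mesjil* is /l/, which is voiced, so the suffix is -owo, giving *mesjilowo*.
Since the final consonant of *jup* is /p/ (voiceless), it takes -li, giving *jupli*.

mesjilowo, jupli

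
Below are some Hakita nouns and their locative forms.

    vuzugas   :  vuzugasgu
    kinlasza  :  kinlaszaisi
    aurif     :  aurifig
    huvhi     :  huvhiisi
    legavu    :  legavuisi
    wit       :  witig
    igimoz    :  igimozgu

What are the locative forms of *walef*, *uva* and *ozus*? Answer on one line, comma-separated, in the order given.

The alternation tracks the final sound of the stem — -gu when the stem ends in a sibilant (*vuzugas*, *igimoz*); -ig when the stem ends in a non-sibilant consonant (*aurif*, *wit*); -isi when the stem ends in a vowel (*kinlasza*, *huvhi*, *legavu*).
*walef*: final sound = /f/, a non-sibilant consonant → -ig → *walefig*.
*uva*: final sound = /a/, a vowel → -isi → *uvaisi*.
The final sound of *ozus* is /s/, which is a sibilant, so the suffix is -gu, giving *ozusgu*.

walefig, uvaisi, ozusgu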